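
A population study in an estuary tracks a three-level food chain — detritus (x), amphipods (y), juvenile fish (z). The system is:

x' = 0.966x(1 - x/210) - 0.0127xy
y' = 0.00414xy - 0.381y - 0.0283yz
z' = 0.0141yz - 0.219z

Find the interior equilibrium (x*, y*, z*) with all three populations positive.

x* ≈ 167, y* ≈ 15.5, z* ≈ 11

From dz/dt = 0: 0.0141y* = 0.219, so y* = 15.5.
From dx/dt = 0: 0.966(1 - x*/210) = 0.0127·15.5, giving x* = 210·(1 - 0.204) = 167.
From dy/dt = 0: 0.00414·167 - 0.381 = 0.0283z*, so z* = 0.311/0.0283 = 11.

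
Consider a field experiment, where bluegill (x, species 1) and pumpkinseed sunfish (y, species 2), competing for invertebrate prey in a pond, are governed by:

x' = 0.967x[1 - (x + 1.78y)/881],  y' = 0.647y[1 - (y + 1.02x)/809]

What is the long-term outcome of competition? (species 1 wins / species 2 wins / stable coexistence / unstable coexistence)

unstable coexistence (outcome depends on initial conditions)

Compare the nullcline intercepts: K1/α12 = 881/1.78 = 495 < K2 = 809; K2/α21 = 809/1.02 = 793 < K1 = 881.
Since both are reversed, neither can invade when rare; the interior point is a saddle.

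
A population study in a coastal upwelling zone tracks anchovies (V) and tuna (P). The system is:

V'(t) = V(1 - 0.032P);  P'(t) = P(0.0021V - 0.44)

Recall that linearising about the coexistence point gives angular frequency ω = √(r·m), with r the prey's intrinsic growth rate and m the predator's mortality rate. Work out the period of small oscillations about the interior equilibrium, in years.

T ≈ 9.47 years

Here r = 1 and m = 0.44, so r·m = 0.44.
ω = √0.44 = 0.663 per year, hence T = 2π/ω ≈ 9.47 years.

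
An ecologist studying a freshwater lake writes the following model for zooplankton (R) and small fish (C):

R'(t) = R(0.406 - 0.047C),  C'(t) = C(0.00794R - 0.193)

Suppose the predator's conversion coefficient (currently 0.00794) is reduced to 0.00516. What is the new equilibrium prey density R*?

R* ≈ 37.4

At the interior fixed point, setting dC/dt = 0 with C > 0 fixes R* = (predator death rate)/(RC coefficient) — independent of the other coefficients.
With the change, R* = 0.193/0.00516 = 37.4; it rises from 24.3.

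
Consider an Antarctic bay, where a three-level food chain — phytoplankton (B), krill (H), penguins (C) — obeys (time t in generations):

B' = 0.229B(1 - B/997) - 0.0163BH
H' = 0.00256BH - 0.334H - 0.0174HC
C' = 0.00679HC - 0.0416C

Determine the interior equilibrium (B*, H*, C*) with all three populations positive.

From dC/dt = 0: 0.00679H* = 0.0416, so H* = 6.13.
From dB/dt = 0: 0.229(1 - B*/997) = 0.0163·6.13, giving B* = 997·(1 - 0.436) = 562.
From dH/dt = 0: 0.00256·562 - 0.334 = 0.0174C*, so C* = 1.11/0.0174 = 63.5.

B* ≈ 562, H* ≈ 6.13, C* ≈ 63.5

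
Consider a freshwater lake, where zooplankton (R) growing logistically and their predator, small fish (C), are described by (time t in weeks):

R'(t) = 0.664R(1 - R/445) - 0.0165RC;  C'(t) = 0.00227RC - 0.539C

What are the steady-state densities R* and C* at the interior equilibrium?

From dC/dt = 0 with C > 0: 0.00227R* = 0.539, so R* = 237.
Substitute into dR/dt = 0: 0.664(1 - 237/445) = 0.0165C*.
The bracket is 0.466, giving C* = 0.31/0.0165 = 18.8.

R* ≈ 237, C* ≈ 18.8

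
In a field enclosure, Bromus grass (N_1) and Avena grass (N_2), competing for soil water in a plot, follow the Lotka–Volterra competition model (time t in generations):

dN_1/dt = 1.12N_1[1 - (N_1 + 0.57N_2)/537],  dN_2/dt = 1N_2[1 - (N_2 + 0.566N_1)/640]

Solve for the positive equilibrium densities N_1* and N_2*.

N_1* ≈ 254, N_2* ≈ 496

Setting both brackets to zero gives the nullclines N_1 + 0.57N_2 = 537 and 0.566N_1 + N_2 = 640.
Substituting N_2 = 640 - 0.566N_1 into the first: N_1(1 - 0.57·0.566) = 537 - 0.57·640.
So N_1* = 172/0.677 = 254, and then N_2* = 640 - 0.566·254 = 496.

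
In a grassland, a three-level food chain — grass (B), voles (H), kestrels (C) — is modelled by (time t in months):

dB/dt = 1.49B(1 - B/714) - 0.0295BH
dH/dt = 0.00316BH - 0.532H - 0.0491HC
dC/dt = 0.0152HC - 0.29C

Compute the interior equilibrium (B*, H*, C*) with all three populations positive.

B* ≈ 444, H* ≈ 19.1, C* ≈ 17.8

From dC/dt = 0: 0.0152H* = 0.29, so H* = 19.1.
From dB/dt = 0: 1.49(1 - B*/714) = 0.0295·19.1, giving B* = 714·(1 - 0.378) = 444.
From dH/dt = 0: 0.00316·444 - 0.532 = 0.0491C*, so C* = 0.872/0.0491 = 17.8.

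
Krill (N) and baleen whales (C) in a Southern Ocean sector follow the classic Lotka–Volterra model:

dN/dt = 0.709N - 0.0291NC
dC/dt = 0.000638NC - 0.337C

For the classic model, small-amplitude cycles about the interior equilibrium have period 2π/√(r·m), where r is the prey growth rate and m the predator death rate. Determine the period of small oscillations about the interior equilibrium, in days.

T ≈ 12.9 days

Here r = 0.709 and m = 0.337, so r·m = 0.239.
ω = √0.239 = 0.489 per day, hence T = 2π/ω ≈ 12.9 days.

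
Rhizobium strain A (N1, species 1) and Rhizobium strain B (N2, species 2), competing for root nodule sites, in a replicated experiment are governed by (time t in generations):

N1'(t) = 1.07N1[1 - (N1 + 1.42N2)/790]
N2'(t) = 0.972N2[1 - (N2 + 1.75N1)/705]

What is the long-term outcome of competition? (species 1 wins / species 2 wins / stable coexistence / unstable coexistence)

unstable coexistence (outcome depends on initial conditions)

Compare the nullcline intercepts: K1/α12 = 790/1.42 = 556 < K2 = 705; K2/α21 = 705/1.75 = 403 < K1 = 790.
Since both are reversed, neither can invade when rare; the interior point is a saddle.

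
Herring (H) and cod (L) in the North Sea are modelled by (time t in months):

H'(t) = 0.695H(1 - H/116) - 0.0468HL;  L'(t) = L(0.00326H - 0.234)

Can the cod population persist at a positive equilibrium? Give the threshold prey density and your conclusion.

Threshold H = 71.8; K > 71.8, so yes, the predator persists.

The predator equation gives dL/dt > 0 only when H > 0.234/0.00326 = 71.8.
Without the predator, H → K = 116. Since 116 > 71.8, the predator can invade and persist.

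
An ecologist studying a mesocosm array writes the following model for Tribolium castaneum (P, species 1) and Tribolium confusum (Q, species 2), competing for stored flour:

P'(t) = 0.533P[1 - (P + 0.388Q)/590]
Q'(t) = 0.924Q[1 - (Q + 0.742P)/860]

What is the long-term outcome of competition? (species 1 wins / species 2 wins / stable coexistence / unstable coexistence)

stable coexistence

Compare the nullcline intercepts: K1/α12 = 590/0.388 = 1520 > K2 = 860; K2/α21 = 860/0.742 = 1160 > K1 = 590.
Since both inequalities hold, each species can invade when rare, so the interior equilibrium is stable.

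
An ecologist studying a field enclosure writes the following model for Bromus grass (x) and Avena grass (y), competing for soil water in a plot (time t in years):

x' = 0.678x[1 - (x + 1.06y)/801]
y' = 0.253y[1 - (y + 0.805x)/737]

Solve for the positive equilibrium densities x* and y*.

Setting both brackets to zero gives the nullclines x + 1.06y = 801 and 0.805x + y = 737.
Substituting y = 737 - 0.805x into the first: x(1 - 1.06·0.805) = 801 - 1.06·737.
So x* = 19.8/0.147 = 135, and then y* = 737 - 0.805·135 = 628.

x* ≈ 135, y* ≈ 628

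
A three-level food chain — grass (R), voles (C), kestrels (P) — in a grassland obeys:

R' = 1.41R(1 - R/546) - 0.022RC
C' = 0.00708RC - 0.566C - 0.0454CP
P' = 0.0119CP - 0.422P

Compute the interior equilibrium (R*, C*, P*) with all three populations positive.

R* ≈ 244, C* ≈ 35.5, P* ≈ 25.6

From dP/dt = 0: 0.0119C* = 0.422, so C* = 35.5.
From dR/dt = 0: 1.41(1 - R*/546) = 0.022·35.5, giving R* = 546·(1 - 0.553) = 244.
From dC/dt = 0: 0.00708·244 - 0.566 = 0.0454P*, so P* = 1.16/0.0454 = 25.6.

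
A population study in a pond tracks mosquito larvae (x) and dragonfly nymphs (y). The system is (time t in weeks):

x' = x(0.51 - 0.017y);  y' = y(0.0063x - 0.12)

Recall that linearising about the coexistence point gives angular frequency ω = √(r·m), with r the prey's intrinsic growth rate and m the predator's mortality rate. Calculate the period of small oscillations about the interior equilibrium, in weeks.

T ≈ 25.4 weeks

Here r = 0.51 and m = 0.12, so r·m = 0.0612.
ω = √0.0612 = 0.247 per week, hence T = 2π/ω ≈ 25.4 weeks.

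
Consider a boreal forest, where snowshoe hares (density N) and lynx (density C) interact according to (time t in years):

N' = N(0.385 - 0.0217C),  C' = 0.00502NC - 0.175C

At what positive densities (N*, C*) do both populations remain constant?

Set dC/dt = 0 with C > 0: 0.00502N - 0.175 = 0, so N* = 0.175/0.00502 = 34.9.
Set dN/dt = 0 with N > 0: 0.385 - 0.0217C = 0, so C* = 0.385/0.0217 = 17.7.

N* ≈ 34.9, C* ≈ 17.7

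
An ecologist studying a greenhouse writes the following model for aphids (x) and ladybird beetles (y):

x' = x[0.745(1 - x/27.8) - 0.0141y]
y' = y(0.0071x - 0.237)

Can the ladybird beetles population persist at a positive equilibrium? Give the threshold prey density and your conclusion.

Threshold x = 33.4; K < 33.4, so no, the predator goes extinct.

The predator equation gives dy/dt > 0 only when x > 0.237/0.0071 = 33.4.
Without the predator, x → K = 27.8. Since 27.8 < 33.4, the predator cannot invade.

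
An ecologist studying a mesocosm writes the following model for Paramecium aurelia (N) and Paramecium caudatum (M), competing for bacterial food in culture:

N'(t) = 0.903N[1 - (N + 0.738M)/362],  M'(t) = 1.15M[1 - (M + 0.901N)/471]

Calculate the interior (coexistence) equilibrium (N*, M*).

Setting both brackets to zero gives the nullclines N + 0.738M = 362 and 0.901N + M = 471.
Substituting M = 471 - 0.901N into the first: N(1 - 0.738·0.901) = 362 - 0.738·471.
So N* = 14.4/0.335 = 43, and then M* = 471 - 0.901·43 = 432.

N* ≈ 43, M* ≈ 432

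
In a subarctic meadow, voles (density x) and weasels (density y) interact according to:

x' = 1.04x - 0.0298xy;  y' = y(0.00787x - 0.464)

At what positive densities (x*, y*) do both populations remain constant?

Set dy/dt = 0 with y > 0: 0.00787x - 0.464 = 0, so x* = 0.464/0.00787 = 59.
Set dx/dt = 0 with x > 0: 1.04 - 0.0298y = 0, so y* = 1.04/0.0298 = 34.9.

x* ≈ 59, y* ≈ 34.9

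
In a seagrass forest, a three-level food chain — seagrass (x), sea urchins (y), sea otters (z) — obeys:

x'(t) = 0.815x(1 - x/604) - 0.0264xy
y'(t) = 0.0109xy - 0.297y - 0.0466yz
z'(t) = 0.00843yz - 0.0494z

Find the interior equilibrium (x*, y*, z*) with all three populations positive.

From dz/dt = 0: 0.00843y* = 0.0494, so y* = 5.86.
From dx/dt = 0: 0.815(1 - x*/604) = 0.0264·5.86, giving x* = 604·(1 - 0.19) = 489.
From dy/dt = 0: 0.0109·489 - 0.297 = 0.0466z*, so z* = 5.04/0.0466 = 108.

x* ≈ 489, y* ≈ 5.86, z* ≈ 108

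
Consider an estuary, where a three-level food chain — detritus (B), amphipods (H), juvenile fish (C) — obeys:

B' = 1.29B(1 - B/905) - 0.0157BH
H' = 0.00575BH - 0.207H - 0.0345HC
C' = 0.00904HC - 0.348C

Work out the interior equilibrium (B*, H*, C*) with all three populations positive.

From dC/dt = 0: 0.00904H* = 0.348, so H* = 38.5.
From dB/dt = 0: 1.29(1 - B*/905) = 0.0157·38.5, giving B* = 905·(1 - 0.469) = 481.
From dH/dt = 0: 0.00575·481 - 0.207 = 0.0345C*, so C* = 2.56/0.0345 = 74.2.

B* ≈ 481, H* ≈ 38.5, C* ≈ 74.2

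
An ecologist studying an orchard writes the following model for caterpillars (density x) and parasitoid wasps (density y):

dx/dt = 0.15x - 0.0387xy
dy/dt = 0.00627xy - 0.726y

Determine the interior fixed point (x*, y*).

Set dy/dt = 0 with y > 0: 0.00627x - 0.726 = 0, so x* = 0.726/0.00627 = 116.
Set dx/dt = 0 with x > 0: 0.15 - 0.0387y = 0, so y* = 0.15/0.0387 = 3.88.

x* ≈ 116, y* ≈ 3.88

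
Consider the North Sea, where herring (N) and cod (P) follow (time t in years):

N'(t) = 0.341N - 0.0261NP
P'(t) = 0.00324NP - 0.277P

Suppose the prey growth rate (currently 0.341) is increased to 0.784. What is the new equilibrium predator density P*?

P* ≈ 30

At the interior fixed point, setting dN/dt = 0 with N > 0 fixes P* = (prey growth rate)/(NP coefficient) — independent of the other coefficients.
With the change, P* = 0.784/0.0261 = 30; it rises from 13.1.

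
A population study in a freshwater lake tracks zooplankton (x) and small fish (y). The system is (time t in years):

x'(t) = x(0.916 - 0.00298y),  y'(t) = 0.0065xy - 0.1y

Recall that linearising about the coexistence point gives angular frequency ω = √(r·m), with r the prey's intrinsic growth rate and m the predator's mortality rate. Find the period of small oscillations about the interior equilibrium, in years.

T ≈ 20.8 years

Here r = 0.916 and m = 0.1, so r·m = 0.0916.
ω = √0.0916 = 0.303 per year, hence T = 2π/ω ≈ 20.8 years.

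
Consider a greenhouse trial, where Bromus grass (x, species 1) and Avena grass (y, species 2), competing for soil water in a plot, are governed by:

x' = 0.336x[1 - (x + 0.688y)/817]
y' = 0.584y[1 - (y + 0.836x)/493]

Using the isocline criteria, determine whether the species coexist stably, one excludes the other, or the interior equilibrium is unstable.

Compare the nullcline intercepts: K1/α12 = 817/0.688 = 1190 > K2 = 493; K2/α21 = 493/0.836 = 590 < K1 = 817.
Since the inequalities point opposite ways, species 1 can invade but species 2 cannot.

species 1 excludes species 2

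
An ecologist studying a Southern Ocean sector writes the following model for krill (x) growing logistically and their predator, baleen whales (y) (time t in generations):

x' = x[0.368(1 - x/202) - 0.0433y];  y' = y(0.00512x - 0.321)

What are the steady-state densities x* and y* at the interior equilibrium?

From dy/dt = 0 with y > 0: 0.00512x* = 0.321, so x* = 62.7.
Substitute into dx/dt = 0: 0.368(1 - 62.7/202) = 0.0433y*.
The bracket is 0.69, giving y* = 0.254/0.0433 = 5.86.

x* ≈ 62.7, y* ≈ 5.86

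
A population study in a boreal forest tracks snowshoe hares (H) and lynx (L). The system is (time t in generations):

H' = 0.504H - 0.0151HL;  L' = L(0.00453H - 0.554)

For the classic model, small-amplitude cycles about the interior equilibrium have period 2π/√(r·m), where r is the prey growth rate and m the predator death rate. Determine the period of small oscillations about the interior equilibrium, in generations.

Here r = 0.504 and m = 0.554, so r·m = 0.279.
ω = √0.279 = 0.528 per generation, hence T = 2π/ω ≈ 11.9 generations.

T ≈ 11.9 generations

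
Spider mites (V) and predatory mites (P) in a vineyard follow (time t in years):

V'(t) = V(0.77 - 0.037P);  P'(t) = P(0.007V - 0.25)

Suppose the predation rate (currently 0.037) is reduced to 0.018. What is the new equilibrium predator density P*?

P* ≈ 42.8

At the interior fixed point, setting dV/dt = 0 with V > 0 fixes P* = (prey growth rate)/(VP coefficient) — independent of the other coefficients.
With the change, P* = 0.77/0.018 = 42.8; it rises from 20.8.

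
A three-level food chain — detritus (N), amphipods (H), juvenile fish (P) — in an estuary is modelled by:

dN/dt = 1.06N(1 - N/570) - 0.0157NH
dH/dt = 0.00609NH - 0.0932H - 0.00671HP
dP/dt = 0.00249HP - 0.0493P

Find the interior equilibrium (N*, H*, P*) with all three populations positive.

From dP/dt = 0: 0.00249H* = 0.0493, so H* = 19.8.
From dN/dt = 0: 1.06(1 - N*/570) = 0.0157·19.8, giving N* = 570·(1 - 0.293) = 403.
From dH/dt = 0: 0.00609·403 - 0.0932 = 0.00671P*, so P* = 2.36/0.00671 = 352.

N* ≈ 403, H* ≈ 19.8, P* ≈ 352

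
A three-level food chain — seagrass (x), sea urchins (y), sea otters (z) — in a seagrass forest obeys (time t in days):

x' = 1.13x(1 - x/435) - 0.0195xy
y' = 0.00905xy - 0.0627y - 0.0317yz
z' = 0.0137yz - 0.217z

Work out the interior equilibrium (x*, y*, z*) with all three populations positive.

From dz/dt = 0: 0.0137y* = 0.217, so y* = 15.8.
From dx/dt = 0: 1.13(1 - x*/435) = 0.0195·15.8, giving x* = 435·(1 - 0.273) = 316.
From dy/dt = 0: 0.00905·316 - 0.0627 = 0.0317z*, so z* = 2.8/0.0317 = 88.3.

x* ≈ 316, y* ≈ 15.8, z* ≈ 88.3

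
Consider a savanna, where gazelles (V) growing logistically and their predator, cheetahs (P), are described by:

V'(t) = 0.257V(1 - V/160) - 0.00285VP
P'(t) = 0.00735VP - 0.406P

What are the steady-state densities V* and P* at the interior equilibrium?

From dP/dt = 0 with P > 0: 0.00735V* = 0.406, so V* = 55.2.
Substitute into dV/dt = 0: 0.257(1 - 55.2/160) = 0.00285P*.
The bracket is 0.655, giving P* = 0.168/0.00285 = 59.

V* ≈ 55.2, P* ≈ 59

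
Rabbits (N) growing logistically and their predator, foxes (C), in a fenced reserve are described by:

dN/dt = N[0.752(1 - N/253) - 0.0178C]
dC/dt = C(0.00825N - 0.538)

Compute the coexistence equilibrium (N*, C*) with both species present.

N* ≈ 65.2, C* ≈ 31.4

From dC/dt = 0 with C > 0: 0.00825N* = 0.538, so N* = 65.2.
Substitute into dN/dt = 0: 0.752(1 - 65.2/253) = 0.0178C*.
The bracket is 0.742, giving C* = 0.558/0.0178 = 31.4.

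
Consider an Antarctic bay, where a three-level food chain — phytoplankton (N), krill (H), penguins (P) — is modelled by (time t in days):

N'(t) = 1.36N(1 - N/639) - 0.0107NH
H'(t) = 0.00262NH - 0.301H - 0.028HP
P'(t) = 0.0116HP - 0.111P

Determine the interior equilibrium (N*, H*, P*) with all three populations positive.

N* ≈ 591, H* ≈ 9.57, P* ≈ 44.5

From dP/dt = 0: 0.0116H* = 0.111, so H* = 9.57.
From dN/dt = 0: 1.36(1 - N*/639) = 0.0107·9.57, giving N* = 639·(1 - 0.0753) = 591.
From dH/dt = 0: 0.00262·591 - 0.301 = 0.028P*, so P* = 1.25/0.028 = 44.5.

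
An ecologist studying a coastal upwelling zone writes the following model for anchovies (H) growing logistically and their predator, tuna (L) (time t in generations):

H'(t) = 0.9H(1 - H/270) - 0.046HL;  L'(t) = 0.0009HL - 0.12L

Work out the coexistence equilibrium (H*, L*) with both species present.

From dL/dt = 0 with L > 0: 0.0009H* = 0.12, so H* = 133.
Substitute into dH/dt = 0: 0.9(1 - 133/270) = 0.046L*.
The bracket is 0.506, giving L* = 0.456/0.046 = 9.9.

H* ≈ 133, L* ≈ 9.9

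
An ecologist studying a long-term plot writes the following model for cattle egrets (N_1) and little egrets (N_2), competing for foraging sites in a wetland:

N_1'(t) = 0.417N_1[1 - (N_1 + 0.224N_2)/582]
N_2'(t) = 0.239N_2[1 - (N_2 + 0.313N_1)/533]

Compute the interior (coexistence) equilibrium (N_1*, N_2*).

Setting both brackets to zero gives the nullclines N_1 + 0.224N_2 = 582 and 0.313N_1 + N_2 = 533.
Substituting N_2 = 533 - 0.313N_1 into the first: N_1(1 - 0.224·0.313) = 582 - 0.224·533.
So N_1* = 463/0.93 = 497, and then N_2* = 533 - 0.313·497 = 377.

N_1* ≈ 497, N_2* ≈ 377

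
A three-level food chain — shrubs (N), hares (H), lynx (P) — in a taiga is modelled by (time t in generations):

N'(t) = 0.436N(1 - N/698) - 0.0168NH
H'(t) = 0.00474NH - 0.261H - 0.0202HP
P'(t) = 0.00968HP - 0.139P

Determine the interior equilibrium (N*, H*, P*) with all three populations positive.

From dP/dt = 0: 0.00968H* = 0.139, so H* = 14.4.
From dN/dt = 0: 0.436(1 - N*/698) = 0.0168·14.4, giving N* = 698·(1 - 0.553) = 312.
From dH/dt = 0: 0.00474·312 - 0.261 = 0.0202P*, so P* = 1.22/0.0202 = 60.2.

N* ≈ 312, H* ≈ 14.4, P* ≈ 60.2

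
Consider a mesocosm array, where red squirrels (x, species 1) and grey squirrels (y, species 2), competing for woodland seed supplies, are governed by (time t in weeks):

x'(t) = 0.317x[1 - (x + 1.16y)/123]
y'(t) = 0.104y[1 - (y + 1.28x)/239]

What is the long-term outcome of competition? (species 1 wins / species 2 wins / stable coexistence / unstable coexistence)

species 2 excludes species 1

Compare the nullcline intercepts: K1/α12 = 123/1.16 = 106 < K2 = 239; K2/α21 = 239/1.28 = 187 > K1 = 123.
Since the inequalities point opposite ways, species 2 can invade but species 1 cannot.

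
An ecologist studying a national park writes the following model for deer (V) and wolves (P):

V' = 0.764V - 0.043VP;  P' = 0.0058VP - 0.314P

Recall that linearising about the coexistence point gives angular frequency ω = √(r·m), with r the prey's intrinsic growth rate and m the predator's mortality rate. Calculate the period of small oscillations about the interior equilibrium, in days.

Here r = 0.764 and m = 0.314, so r·m = 0.24.
ω = √0.24 = 0.49 per day, hence T = 2π/ω ≈ 12.8 days.

T ≈ 12.8 days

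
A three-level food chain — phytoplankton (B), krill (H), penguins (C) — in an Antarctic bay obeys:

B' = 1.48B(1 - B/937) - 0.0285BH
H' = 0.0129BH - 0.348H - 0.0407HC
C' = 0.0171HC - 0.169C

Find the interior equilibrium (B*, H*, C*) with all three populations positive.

B* ≈ 759, H* ≈ 9.88, C* ≈ 232

From dC/dt = 0: 0.0171H* = 0.169, so H* = 9.88.
From dB/dt = 0: 1.48(1 - B*/937) = 0.0285·9.88, giving B* = 937·(1 - 0.19) = 759.
From dH/dt = 0: 0.0129·759 - 0.348 = 0.0407C*, so C* = 9.44/0.0407 = 232.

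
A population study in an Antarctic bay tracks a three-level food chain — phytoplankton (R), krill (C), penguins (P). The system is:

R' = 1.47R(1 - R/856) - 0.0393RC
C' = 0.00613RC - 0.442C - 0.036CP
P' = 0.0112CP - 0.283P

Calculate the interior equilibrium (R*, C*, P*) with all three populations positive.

From dP/dt = 0: 0.0112C* = 0.283, so C* = 25.3.
From dR/dt = 0: 1.47(1 - R*/856) = 0.0393·25.3, giving R* = 856·(1 - 0.676) = 278.
From dC/dt = 0: 0.00613·278 - 0.442 = 0.036P*, so P* = 1.26/0.036 = 35.

R* ≈ 278, C* ≈ 25.3, P* ≈ 35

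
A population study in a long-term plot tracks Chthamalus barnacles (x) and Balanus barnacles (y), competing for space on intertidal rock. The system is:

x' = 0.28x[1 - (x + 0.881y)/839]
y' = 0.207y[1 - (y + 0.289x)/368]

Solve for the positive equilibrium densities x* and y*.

x* ≈ 691, y* ≈ 168

Setting both brackets to zero gives the nullclines x + 0.881y = 839 and 0.289x + y = 368.
Substituting y = 368 - 0.289x into the first: x(1 - 0.881·0.289) = 839 - 0.881·368.
So x* = 515/0.745 = 691, and then y* = 368 - 0.289·691 = 168.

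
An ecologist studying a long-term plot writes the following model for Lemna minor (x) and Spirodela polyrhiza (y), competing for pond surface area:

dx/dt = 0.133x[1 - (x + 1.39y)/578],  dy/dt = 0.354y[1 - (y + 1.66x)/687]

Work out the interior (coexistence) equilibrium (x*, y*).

x* ≈ 288, y* ≈ 208

Setting both brackets to zero gives the nullclines x + 1.39y = 578 and 1.66x + y = 687.
Substituting y = 687 - 1.66x into the first: x(1 - 1.39·1.66) = 578 - 1.39·687.
So x* = -377/-1.31 = 288, and then y* = 687 - 1.66·288 = 208.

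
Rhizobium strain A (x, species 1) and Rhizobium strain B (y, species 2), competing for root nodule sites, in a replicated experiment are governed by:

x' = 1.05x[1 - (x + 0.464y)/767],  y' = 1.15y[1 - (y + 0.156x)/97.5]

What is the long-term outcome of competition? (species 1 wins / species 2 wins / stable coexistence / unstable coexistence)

Compare the nullcline intercepts: K1/α12 = 767/0.464 = 1650 > K2 = 97.5; K2/α21 = 97.5/0.156 = 625 < K1 = 767.
Since the inequalities point opposite ways, species 1 can invade but species 2 cannot.

species 1 excludes species 2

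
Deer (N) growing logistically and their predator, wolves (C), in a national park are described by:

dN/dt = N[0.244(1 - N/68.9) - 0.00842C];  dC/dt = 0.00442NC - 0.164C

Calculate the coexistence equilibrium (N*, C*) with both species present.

From dC/dt = 0 with C > 0: 0.00442N* = 0.164, so N* = 37.1.
Substitute into dN/dt = 0: 0.244(1 - 37.1/68.9) = 0.00842C*.
The bracket is 0.461, giving C* = 0.113/0.00842 = 13.4.

N* ≈ 37.1, C* ≈ 13.4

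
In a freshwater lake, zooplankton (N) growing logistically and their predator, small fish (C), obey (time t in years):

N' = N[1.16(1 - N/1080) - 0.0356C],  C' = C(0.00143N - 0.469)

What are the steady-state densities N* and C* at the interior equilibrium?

From dC/dt = 0 with C > 0: 0.00143N* = 0.469, so N* = 328.
Substitute into dN/dt = 0: 1.16(1 - 328/1080) = 0.0356C*.
The bracket is 0.696, giving C* = 0.808/0.0356 = 22.7.

N* ≈ 328, C* ≈ 22.7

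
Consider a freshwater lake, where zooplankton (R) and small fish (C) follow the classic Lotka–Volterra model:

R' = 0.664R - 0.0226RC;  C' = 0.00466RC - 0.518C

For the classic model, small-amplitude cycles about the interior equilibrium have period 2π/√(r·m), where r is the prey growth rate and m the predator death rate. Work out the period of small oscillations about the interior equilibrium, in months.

T ≈ 10.7 months

Here r = 0.664 and m = 0.518, so r·m = 0.344.
ω = √0.344 = 0.586 per month, hence T = 2π/ω ≈ 10.7 months.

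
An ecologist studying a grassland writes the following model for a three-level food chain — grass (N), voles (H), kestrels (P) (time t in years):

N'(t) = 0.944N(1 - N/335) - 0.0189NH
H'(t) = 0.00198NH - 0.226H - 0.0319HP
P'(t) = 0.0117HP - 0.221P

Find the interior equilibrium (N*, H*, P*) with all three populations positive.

N* ≈ 208, H* ≈ 18.9, P* ≈ 5.84

From dP/dt = 0: 0.0117H* = 0.221, so H* = 18.9.
From dN/dt = 0: 0.944(1 - N*/335) = 0.0189·18.9, giving N* = 335·(1 - 0.378) = 208.
From dH/dt = 0: 0.00198·208 - 0.226 = 0.0319P*, so P* = 0.186/0.0319 = 5.84.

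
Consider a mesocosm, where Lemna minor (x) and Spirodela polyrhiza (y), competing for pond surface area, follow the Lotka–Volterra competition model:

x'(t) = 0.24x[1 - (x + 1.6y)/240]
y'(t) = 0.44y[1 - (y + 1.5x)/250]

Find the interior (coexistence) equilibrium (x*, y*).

Setting both brackets to zero gives the nullclines x + 1.6y = 240 and 1.5x + y = 250.
Substituting y = 250 - 1.5x into the first: x(1 - 1.6·1.5) = 240 - 1.6·250.
So x* = -160/-1.4 = 114, and then y* = 250 - 1.5·114 = 78.6.

x* ≈ 114, y* ≈ 78.6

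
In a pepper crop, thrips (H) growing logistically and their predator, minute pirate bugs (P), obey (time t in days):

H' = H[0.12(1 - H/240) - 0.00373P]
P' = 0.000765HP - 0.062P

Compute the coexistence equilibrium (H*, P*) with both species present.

From dP/dt = 0 with P > 0: 0.000765H* = 0.062, so H* = 81.
Substitute into dH/dt = 0: 0.12(1 - 81/240) = 0.00373P*.
The bracket is 0.662, giving P* = 0.0795/0.00373 = 21.3.

H* ≈ 81, P* ≈ 21.3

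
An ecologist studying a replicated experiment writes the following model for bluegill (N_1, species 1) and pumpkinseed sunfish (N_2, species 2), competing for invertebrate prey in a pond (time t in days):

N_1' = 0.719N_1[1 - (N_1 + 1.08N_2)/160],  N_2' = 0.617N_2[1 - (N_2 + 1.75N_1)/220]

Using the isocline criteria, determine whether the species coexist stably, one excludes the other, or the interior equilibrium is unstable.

Compare the nullcline intercepts: K1/α12 = 160/1.08 = 148 < K2 = 220; K2/α21 = 220/1.75 = 126 < K1 = 160.
Since both are reversed, neither can invade when rare; the interior point is a saddle.

unstable coexistence (outcome depends on initial conditions)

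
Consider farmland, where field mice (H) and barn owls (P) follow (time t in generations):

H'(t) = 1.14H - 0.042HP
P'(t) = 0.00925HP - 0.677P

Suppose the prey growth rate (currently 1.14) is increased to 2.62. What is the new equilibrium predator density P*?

P* ≈ 62.4

At the interior fixed point, setting dH/dt = 0 with H > 0 fixes P* = (prey growth rate)/(HP coefficient) — independent of the other coefficients.
With the change, P* = 2.62/0.042 = 62.4; it rises from 27.1.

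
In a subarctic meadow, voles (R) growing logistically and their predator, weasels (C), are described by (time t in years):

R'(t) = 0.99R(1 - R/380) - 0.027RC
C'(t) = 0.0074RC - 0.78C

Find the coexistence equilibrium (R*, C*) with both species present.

R* ≈ 105, C* ≈ 26.5

From dC/dt = 0 with C > 0: 0.0074R* = 0.78, so R* = 105.
Substitute into dR/dt = 0: 0.99(1 - 105/380) = 0.027C*.
The bracket is 0.723, giving C* = 0.715/0.027 = 26.5.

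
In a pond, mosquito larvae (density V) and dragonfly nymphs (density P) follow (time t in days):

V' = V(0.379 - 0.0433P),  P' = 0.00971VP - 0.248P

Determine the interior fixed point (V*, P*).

Set dP/dt = 0 with P > 0: 0.00971V - 0.248 = 0, so V* = 0.248/0.00971 = 25.5.
Set dV/dt = 0 with V > 0: 0.379 - 0.0433P = 0, so P* = 0.379/0.0433 = 8.75.

V* ≈ 25.5, P* ≈ 8.75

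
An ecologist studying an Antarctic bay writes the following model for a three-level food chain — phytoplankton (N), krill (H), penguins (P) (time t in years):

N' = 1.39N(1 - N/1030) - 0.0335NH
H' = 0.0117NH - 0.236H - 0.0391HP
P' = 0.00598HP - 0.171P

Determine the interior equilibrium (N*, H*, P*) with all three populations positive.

From dP/dt = 0: 0.00598H* = 0.171, so H* = 28.6.
From dN/dt = 0: 1.39(1 - N*/1030) = 0.0335·28.6, giving N* = 1030·(1 - 0.689) = 320.
From dH/dt = 0: 0.0117·320 - 0.236 = 0.0391P*, so P* = 3.51/0.0391 = 89.8.

N* ≈ 320, H* ≈ 28.6, P* ≈ 89.8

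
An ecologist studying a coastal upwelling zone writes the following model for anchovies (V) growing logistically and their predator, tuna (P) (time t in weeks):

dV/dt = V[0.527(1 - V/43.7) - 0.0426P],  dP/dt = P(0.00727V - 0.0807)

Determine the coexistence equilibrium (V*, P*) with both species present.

V* ≈ 11.1, P* ≈ 9.23

From dP/dt = 0 with P > 0: 0.00727V* = 0.0807, so V* = 11.1.
Substitute into dV/dt = 0: 0.527(1 - 11.1/43.7) = 0.0426P*.
The bracket is 0.746, giving P* = 0.393/0.0426 = 9.23.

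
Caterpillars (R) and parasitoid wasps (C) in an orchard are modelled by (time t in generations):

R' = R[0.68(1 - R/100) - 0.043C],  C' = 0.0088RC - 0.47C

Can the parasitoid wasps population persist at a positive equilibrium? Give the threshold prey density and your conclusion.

The predator equation gives dC/dt > 0 only when R > 0.47/0.0088 = 53.4.
Without the predator, R → K = 100. Since 100 > 53.4, the predator can invade and persist.

Threshold R = 53.4; K > 53.4, so yes, the predator persists.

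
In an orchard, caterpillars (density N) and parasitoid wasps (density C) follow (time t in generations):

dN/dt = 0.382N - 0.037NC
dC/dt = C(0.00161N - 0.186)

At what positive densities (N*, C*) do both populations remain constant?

N* ≈ 116, C* ≈ 10.3

Set dC/dt = 0 with C > 0: 0.00161N - 0.186 = 0, so N* = 0.186/0.00161 = 116.
Set dN/dt = 0 with N > 0: 0.382 - 0.037C = 0, so C* = 0.382/0.037 = 10.3.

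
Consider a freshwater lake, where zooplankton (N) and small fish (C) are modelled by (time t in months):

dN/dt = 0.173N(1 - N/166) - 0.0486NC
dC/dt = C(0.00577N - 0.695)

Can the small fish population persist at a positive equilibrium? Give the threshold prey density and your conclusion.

The predator equation gives dC/dt > 0 only when N > 0.695/0.00577 = 120.
Without the predator, N → K = 166. Since 166 > 120, the predator can invade and persist.

Threshold N = 120; K > 120, so yes, the predator persists.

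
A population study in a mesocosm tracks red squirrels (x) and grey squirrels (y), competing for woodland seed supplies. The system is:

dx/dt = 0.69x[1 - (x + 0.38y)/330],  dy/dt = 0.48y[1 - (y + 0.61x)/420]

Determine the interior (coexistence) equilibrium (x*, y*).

x* ≈ 222, y* ≈ 285

Setting both brackets to zero gives the nullclines x + 0.38y = 330 and 0.61x + y = 420.
Substituting y = 420 - 0.61x into the first: x(1 - 0.38·0.61) = 330 - 0.38·420.
So x* = 170/0.768 = 222, and then y* = 420 - 0.61·222 = 285.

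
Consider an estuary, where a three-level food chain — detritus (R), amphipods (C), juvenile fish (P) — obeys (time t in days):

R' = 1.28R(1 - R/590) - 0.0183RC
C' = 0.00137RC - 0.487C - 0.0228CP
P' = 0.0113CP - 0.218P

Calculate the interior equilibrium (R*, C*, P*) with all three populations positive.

From dP/dt = 0: 0.0113C* = 0.218, so C* = 19.3.
From dR/dt = 0: 1.28(1 - R*/590) = 0.0183·19.3, giving R* = 590·(1 - 0.276) = 427.
From dC/dt = 0: 0.00137·427 - 0.487 = 0.0228P*, so P* = 0.0984/0.0228 = 4.31.

R* ≈ 427, C* ≈ 19.3, P* ≈ 4.31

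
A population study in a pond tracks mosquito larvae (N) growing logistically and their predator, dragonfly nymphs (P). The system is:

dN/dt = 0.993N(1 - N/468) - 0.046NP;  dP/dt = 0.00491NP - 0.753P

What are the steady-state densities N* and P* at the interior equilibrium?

From dP/dt = 0 with P > 0: 0.00491N* = 0.753, so N* = 153.
Substitute into dN/dt = 0: 0.993(1 - 153/468) = 0.046P*.
The bracket is 0.672, giving P* = 0.668/0.046 = 14.5.

N* ≈ 153, P* ≈ 14.5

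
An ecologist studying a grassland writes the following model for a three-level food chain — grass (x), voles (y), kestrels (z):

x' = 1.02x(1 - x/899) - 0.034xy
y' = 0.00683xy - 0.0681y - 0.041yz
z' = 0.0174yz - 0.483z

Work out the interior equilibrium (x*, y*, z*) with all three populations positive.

From dz/dt = 0: 0.0174y* = 0.483, so y* = 27.8.
From dx/dt = 0: 1.02(1 - x*/899) = 0.034·27.8, giving x* = 899·(1 - 0.925) = 67.2.
From dy/dt = 0: 0.00683·67.2 - 0.0681 = 0.041z*, so z* = 0.391/0.041 = 9.53.

x* ≈ 67.2, y* ≈ 27.8, z* ≈ 9.53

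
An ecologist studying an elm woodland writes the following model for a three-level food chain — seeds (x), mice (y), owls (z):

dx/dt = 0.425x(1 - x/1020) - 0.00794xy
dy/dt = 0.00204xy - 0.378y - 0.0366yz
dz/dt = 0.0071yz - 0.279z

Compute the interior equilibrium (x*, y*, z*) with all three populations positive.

x* ≈ 271, y* ≈ 39.3, z* ≈ 4.79

From dz/dt = 0: 0.0071y* = 0.279, so y* = 39.3.
From dx/dt = 0: 0.425(1 - x*/1020) = 0.00794·39.3, giving x* = 1020·(1 - 0.734) = 271.
From dy/dt = 0: 0.00204·271 - 0.378 = 0.0366z*, so z* = 0.175/0.0366 = 4.79.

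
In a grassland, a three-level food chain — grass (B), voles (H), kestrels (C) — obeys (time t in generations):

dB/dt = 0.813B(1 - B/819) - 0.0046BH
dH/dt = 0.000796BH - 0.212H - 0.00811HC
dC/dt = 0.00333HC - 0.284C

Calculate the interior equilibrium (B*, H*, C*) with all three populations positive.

B* ≈ 424, H* ≈ 85.3, C* ≈ 15.5

From dC/dt = 0: 0.00333H* = 0.284, so H* = 85.3.
From dB/dt = 0: 0.813(1 - B*/819) = 0.0046·85.3, giving B* = 819·(1 - 0.483) = 424.
From dH/dt = 0: 0.000796·424 - 0.212 = 0.00811C*, so C* = 0.125/0.00811 = 15.5.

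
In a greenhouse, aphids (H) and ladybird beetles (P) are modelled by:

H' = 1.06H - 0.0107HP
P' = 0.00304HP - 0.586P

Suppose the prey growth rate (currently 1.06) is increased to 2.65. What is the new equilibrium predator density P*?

P* ≈ 248

At the interior fixed point, setting dH/dt = 0 with H > 0 fixes P* = (prey growth rate)/(HP coefficient) — independent of the other coefficients.
With the change, P* = 2.65/0.0107 = 248; it rises from 99.1.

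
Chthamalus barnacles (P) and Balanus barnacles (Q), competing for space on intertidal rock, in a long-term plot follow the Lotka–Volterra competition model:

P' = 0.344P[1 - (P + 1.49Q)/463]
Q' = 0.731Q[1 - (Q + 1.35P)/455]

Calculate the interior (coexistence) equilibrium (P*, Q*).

Setting both brackets to zero gives the nullclines P + 1.49Q = 463 and 1.35P + Q = 455.
Substituting Q = 455 - 1.35P into the first: P(1 - 1.49·1.35) = 463 - 1.49·455.
So P* = -215/-1.01 = 213, and then Q* = 455 - 1.35·213 = 168.

P* ≈ 213, Q* ≈ 168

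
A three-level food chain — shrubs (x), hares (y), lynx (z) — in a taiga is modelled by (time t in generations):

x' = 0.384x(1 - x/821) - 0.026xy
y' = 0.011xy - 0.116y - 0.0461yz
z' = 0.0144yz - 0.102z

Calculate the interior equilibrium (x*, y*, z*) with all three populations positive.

x* ≈ 427, y* ≈ 7.08, z* ≈ 99.4

From dz/dt = 0: 0.0144y* = 0.102, so y* = 7.08.
From dx/dt = 0: 0.384(1 - x*/821) = 0.026·7.08, giving x* = 821·(1 - 0.48) = 427.
From dy/dt = 0: 0.011·427 - 0.116 = 0.0461z*, so z* = 4.58/0.0461 = 99.4.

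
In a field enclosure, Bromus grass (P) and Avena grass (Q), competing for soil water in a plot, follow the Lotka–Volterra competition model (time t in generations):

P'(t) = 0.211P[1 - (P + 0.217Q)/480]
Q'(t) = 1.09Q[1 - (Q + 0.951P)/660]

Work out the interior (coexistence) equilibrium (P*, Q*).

P* ≈ 424, Q* ≈ 256

Setting both brackets to zero gives the nullclines P + 0.217Q = 480 and 0.951P + Q = 660.
Substituting Q = 660 - 0.951P into the first: P(1 - 0.217·0.951) = 480 - 0.217·660.
So P* = 337/0.794 = 424, and then Q* = 660 - 0.951·424 = 256.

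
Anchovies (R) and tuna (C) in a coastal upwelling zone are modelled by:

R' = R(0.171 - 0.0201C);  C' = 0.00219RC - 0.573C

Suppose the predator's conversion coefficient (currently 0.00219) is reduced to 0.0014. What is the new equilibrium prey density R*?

R* ≈ 409

At the interior fixed point, setting dC/dt = 0 with C > 0 fixes R* = (predator death rate)/(RC coefficient) — independent of the other coefficients.
With the change, R* = 0.573/0.0014 = 409; it rises from 262.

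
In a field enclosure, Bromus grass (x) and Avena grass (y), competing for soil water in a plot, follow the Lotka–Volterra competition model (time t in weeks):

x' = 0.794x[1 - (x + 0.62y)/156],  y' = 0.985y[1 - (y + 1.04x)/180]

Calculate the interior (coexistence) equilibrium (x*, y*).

x* ≈ 125, y* ≈ 50

Setting both brackets to zero gives the nullclines x + 0.62y = 156 and 1.04x + y = 180.
Substituting y = 180 - 1.04x into the first: x(1 - 0.62·1.04) = 156 - 0.62·180.
So x* = 44.4/0.355 = 125, and then y* = 180 - 1.04·125 = 50.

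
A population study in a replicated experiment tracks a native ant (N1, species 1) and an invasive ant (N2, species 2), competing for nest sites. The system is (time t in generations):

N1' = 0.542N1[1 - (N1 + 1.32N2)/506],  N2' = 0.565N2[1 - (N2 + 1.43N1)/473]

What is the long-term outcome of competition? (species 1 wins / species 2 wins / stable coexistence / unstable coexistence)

Compare the nullcline intercepts: K1/α12 = 506/1.32 = 383 < K2 = 473; K2/α21 = 473/1.43 = 331 < K1 = 506.
Since both are reversed, neither can invade when rare; the interior point is a saddle.

unstable coexistence (outcome depends on initial conditions)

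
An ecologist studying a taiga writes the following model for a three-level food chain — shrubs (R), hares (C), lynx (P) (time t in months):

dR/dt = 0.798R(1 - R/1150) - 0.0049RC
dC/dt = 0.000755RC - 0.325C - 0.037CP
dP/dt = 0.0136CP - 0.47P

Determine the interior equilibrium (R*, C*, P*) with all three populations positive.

R* ≈ 906, C* ≈ 34.6, P* ≈ 9.7

From dP/dt = 0: 0.0136C* = 0.47, so C* = 34.6.
From dR/dt = 0: 0.798(1 - R*/1150) = 0.0049·34.6, giving R* = 1150·(1 - 0.212) = 906.
From dC/dt = 0: 0.000755·906 - 0.325 = 0.037P*, so P* = 0.359/0.037 = 9.7.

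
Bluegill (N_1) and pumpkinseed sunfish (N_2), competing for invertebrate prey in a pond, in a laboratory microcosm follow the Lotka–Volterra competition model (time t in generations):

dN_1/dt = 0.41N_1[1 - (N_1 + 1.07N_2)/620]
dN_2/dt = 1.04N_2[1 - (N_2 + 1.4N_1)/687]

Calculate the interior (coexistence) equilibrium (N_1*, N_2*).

N_1* ≈ 231, N_2* ≈ 363

Setting both brackets to zero gives the nullclines N_1 + 1.07N_2 = 620 and 1.4N_1 + N_2 = 687.
Substituting N_2 = 687 - 1.4N_1 into the first: N_1(1 - 1.07·1.4) = 620 - 1.07·687.
So N_1* = -115/-0.498 = 231, and then N_2* = 687 - 1.4·231 = 363.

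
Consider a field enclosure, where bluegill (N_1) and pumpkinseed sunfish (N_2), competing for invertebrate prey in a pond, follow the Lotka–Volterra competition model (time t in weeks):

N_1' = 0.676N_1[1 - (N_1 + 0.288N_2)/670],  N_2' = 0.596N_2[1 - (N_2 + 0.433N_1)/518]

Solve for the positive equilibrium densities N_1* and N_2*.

Setting both brackets to zero gives the nullclines N_1 + 0.288N_2 = 670 and 0.433N_1 + N_2 = 518.
Substituting N_2 = 518 - 0.433N_1 into the first: N_1(1 - 0.288·0.433) = 670 - 0.288·518.
So N_1* = 521/0.875 = 595, and then N_2* = 518 - 0.433·595 = 260.

N_1* ≈ 595, N_2* ≈ 260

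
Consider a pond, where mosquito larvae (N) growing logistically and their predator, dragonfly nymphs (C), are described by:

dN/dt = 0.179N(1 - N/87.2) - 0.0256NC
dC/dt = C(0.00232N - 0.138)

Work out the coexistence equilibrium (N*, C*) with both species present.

From dC/dt = 0 with C > 0: 0.00232N* = 0.138, so N* = 59.5.
Substitute into dN/dt = 0: 0.179(1 - 59.5/87.2) = 0.0256C*.
The bracket is 0.318, giving C* = 0.0569/0.0256 = 2.22.

N* ≈ 59.5, C* ≈ 2.22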